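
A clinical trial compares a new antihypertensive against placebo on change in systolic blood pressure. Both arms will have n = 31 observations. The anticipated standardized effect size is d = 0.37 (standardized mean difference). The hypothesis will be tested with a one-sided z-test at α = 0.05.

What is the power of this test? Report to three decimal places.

Noncentrality parameter: δ = d·√(n/2) = 0.37 × √(31/2) = 1.4567
One-sided α = 0.05 → critical value z_{0.05} = 1.645.
Power = P(Z > 1.645 − δ) = Φ(-0.188) = 0.4254.

Power ≈ 0.425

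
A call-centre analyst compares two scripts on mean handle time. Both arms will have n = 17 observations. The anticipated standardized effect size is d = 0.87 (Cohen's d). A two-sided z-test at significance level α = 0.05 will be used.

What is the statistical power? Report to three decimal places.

Noncentrality parameter: δ = d·√(n/2) = 0.87 × √(17/2) = 2.5365
Two-sided α = 0.05 → critical value z_{0.025} = 1.960.
Power = Φ(δ − 1.960) + Φ(−δ − 1.960) = Φ(0.577) + Φ(-4.496) = 0.7179 + 0.0000 = 0.7179.

Power ≈ 0.718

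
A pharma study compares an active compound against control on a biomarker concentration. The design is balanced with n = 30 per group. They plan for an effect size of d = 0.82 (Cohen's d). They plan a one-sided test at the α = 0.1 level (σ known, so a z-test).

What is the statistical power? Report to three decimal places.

Power ≈ 0.971

Noncentrality parameter: δ = d·√(n/2) = 0.82 × √(30/2) = 3.1758
One-sided α = 0.1 → critical value z_{0.1} = 1.282.
Power = P(Z > 1.282 − δ) = Φ(1.894) = 0.9709.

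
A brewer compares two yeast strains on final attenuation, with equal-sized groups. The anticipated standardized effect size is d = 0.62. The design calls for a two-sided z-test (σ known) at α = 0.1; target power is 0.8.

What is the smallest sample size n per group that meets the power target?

n = 33 per group

Set Φ(δ − 1.645) = 0.8; then δ − 1.645 = Φ⁻¹(0.8) = 0.842, giving δ = 2.486.
(Ignoring the negligible lower-tail rejection probability gives the usual closed-form inversion.)
δ = d·√(n/2) ⇒ n = 2(δ/d)² = 2 × (2.486 / 0.62)² = 32.17.
Rounding up, n = 33 per group.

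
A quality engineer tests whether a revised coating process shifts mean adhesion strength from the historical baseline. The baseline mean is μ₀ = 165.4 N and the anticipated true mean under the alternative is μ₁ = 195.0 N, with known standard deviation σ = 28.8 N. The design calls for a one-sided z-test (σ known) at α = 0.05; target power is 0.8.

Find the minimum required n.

n = 6

Standardized effect: d = |μ₁ − μ₀| / σ = |195.0 − 165.4| / 28.8 = 1.0278
Set Φ(δ − 1.645) = 0.8; then δ − 1.645 = Φ⁻¹(0.8) = 0.842, giving δ = 2.486.
δ = d·√n ⇒ n = (δ/d)² = (2.486 / 1.0278)² = 5.85.
Rounding up, n = 6.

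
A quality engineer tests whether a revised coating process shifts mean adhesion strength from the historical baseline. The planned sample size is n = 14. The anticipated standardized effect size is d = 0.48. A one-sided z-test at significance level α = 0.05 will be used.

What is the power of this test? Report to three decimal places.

Noncentrality parameter: δ = d·√n = 0.48 × √14 = 1.7960
Critical value for a one-sided test at α = 0.05: z_α = 1.645.
Power = P(Z > 1.645 − δ) = Φ(0.151) = 0.5601.

Power ≈ 0.560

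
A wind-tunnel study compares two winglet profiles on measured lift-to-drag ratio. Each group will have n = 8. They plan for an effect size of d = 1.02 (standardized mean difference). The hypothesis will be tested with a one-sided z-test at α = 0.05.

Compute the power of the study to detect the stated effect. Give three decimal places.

Power ≈ 0.654

Noncentrality parameter: λ = d·√(n/2) = 1.02 × √(8/2) = 2.0400
One-sided α = 0.05 → critical value z_{0.05} = 1.645.
Power = P(Z > 1.645 − λ) = Φ(0.395) = 0.6536.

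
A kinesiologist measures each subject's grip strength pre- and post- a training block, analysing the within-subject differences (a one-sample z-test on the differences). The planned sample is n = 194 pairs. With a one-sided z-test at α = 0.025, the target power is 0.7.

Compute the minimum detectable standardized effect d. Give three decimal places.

Need Φ(δ − 1.960) = 0.7, so δ = 1.960 + 0.524 = 2.484.
δ = d·√n ⇒ d = δ/√n = 2.484/√194 = 0.1784.

d ≈ 0.178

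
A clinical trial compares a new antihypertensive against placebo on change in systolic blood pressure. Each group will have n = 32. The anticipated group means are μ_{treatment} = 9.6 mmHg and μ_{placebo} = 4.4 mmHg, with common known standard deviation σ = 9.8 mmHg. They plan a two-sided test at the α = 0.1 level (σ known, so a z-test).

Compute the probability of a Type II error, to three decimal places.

β ≈ 0.316

Standardized effect: d = |μ_{treatment} − μ_{placebo}| / σ = |9.6 − 4.4| / 9.8 = 0.5306
Noncentrality parameter: δ = d·√(n/2) = 0.5306 × √(32/2) = 2.1224
Critical value for a two-sided test at α = 0.1: z_{α/2} = 1.645.
Power = Φ(δ − 1.645) + Φ(−δ − 1.645) = Φ(0.478) + Φ(-3.767) = 0.6835 + 0.0001 = 0.6836.
Type II error: β = 1 − power = 1 − 0.6836 = 0.3164.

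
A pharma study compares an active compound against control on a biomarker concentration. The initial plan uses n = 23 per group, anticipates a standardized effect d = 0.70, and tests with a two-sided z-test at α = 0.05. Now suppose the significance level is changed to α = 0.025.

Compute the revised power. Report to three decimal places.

δ = d·√(n/2) = 0.70 × √(23/2) = 2.3738 (unchanged). New critical value: z_{0.0125} = 2.241.
Revised power = Φ(δ − 2.241) + Φ(−δ − 2.241) = Φ(0.132) + Φ(-4.615) = 0.5527 + 0.0000 = 0.5527.

Power ≈ 0.553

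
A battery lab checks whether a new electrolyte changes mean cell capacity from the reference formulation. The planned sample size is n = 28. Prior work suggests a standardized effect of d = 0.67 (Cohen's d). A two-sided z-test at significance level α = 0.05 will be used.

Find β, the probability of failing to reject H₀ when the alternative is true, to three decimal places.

Noncentrality parameter: δ = d·√n = 0.67 × √28 = 3.5453
Critical value for a two-sided test at α = 0.05: z_{α/2} = 1.960.
Power = Φ(δ − 1.960) + Φ(−δ − 1.960) = Φ(1.585) + Φ(-5.505) = 0.9436 + 0.0000 = 0.9436.
Type II error: β = 1 − power = 1 − 0.9436 = 0.0564.

β ≈ 0.056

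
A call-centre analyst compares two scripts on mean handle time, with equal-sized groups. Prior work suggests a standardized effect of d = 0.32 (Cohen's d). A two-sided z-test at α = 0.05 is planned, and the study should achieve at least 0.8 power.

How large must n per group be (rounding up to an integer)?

Set Φ(δ − 1.960) = 0.8; then δ − 1.960 = Φ⁻¹(0.8) = 0.842, giving δ = 2.802.
(Ignoring the negligible lower-tail rejection probability gives the usual closed-form inversion.)
δ = d·√(n/2) ⇒ n = 2(δ/d)² = 2 × (2.802 / 0.32)² = 153.30.
Rounding up, n = 154 per group.

n = 154 per group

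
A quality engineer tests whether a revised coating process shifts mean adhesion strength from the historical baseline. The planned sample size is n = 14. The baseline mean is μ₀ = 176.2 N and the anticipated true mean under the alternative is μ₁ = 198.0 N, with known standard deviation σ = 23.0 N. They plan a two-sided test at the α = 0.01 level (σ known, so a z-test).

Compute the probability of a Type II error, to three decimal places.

β ≈ 0.166

Standardized effect: d = |μ₁ − μ₀| / σ = |198.0 − 176.2| / 23.0 = 0.9478
Noncentrality parameter: δ = d·√n = 0.9478 × √14 = 3.5464
Critical value for a two-sided test at α = 0.01: z_{α/2} = 2.576.
Power = Φ(δ − 2.576) + Φ(−δ − 2.576) = Φ(0.971) + Φ(-6.122) = 0.8341 + 0.0000 = 0.8341.
Type II error: β = 1 − power = 1 − 0.8341 = 0.1659.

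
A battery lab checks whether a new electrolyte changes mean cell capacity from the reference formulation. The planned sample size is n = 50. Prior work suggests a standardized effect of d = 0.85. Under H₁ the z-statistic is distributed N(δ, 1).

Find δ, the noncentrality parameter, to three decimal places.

δ ≈ 6.010

δ = d·√n = 0.85 × √50 = 6.0104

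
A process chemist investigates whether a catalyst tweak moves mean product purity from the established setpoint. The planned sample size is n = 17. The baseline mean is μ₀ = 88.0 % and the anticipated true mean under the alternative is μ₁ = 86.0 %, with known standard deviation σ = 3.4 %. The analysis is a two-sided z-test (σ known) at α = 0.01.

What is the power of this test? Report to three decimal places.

Power ≈ 0.440

Standardized effect: d = |μ₁ − μ₀| / σ = |86.0 − 88.0| / 3.4 = 0.5882
Noncentrality parameter: δ = d·√n = 0.5882 × √17 = 2.4254
Critical value for a two-sided test at α = 0.01: z_{α/2} = 2.576.
Power = Φ(δ − 2.576) + Φ(−δ − 2.576) = Φ(-0.150) + Φ(-5.001) = 0.4402 + 0.0000 = 0.4402.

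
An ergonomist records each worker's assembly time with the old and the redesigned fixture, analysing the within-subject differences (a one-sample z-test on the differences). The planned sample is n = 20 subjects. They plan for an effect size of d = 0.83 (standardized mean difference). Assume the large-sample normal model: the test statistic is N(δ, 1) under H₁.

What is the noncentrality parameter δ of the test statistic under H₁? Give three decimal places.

δ ≈ 3.712

δ = d·√n = 0.83 × √20 = 3.7119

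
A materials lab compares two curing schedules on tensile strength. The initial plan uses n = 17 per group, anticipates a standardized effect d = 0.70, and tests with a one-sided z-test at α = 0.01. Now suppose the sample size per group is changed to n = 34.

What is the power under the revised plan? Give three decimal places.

Power ≈ 0.712

With n = 34 per group: δ = d·√(n/2) = 0.70 × √(34/2) = 2.8862. Critical value z_{0.01} = 2.326.
Revised power = P(Z > 2.326 − δ) = Φ(0.560) = 0.7122.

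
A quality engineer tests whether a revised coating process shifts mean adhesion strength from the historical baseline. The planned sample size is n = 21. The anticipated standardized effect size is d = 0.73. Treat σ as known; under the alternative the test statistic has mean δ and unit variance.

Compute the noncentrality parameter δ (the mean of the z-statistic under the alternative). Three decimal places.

The noncentrality parameter scales effect size by the design's sample-size factor: δ = d·√n = 0.73 × √21 = 3.3453

δ ≈ 3.345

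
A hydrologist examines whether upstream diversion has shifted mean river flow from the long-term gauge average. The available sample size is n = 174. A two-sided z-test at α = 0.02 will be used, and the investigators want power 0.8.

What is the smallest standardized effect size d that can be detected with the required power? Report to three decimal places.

d ≈ 0.240

Need Φ(δ − 2.326) = 0.8, so δ = 2.326 + 0.842 = 3.168.
(Lower-tail contribution to power is negligible for δ > 0.)
δ = d·√n ⇒ d = δ/√n = 3.168/√174 = 0.2402.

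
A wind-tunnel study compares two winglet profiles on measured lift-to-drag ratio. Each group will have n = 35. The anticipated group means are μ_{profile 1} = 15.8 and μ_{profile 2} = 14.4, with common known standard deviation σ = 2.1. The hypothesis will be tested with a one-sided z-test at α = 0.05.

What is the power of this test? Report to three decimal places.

Standardized effect: d = |μ_{profile 1} − μ_{profile 2}| / σ = |15.8 − 14.4| / 2.1 = 0.6667
Noncentrality parameter: δ = d·√(n/2) = 0.6667 × √(35/2) = 2.7889
One-sided α = 0.05 → critical value z_{0.05} = 1.645.
Power = P(Z > 1.645 − δ) = Φ(1.144) = 0.8737.

Power ≈ 0.874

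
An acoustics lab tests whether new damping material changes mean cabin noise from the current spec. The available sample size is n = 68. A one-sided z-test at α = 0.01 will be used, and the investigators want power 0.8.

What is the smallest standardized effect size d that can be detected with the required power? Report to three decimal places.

Need Φ(δ − 2.326) = 0.8, so δ = 2.326 + 0.842 = 3.168.
δ = d·√n ⇒ d = δ/√n = 3.168/√68 = 0.3842.

d ≈ 0.384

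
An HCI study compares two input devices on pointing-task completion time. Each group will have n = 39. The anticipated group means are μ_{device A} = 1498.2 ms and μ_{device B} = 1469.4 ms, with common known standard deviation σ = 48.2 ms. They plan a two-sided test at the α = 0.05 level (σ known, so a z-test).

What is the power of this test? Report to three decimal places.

Standardized effect: d = |μ_{device A} − μ_{device B}| / σ = |1498.2 − 1469.4| / 48.2 = 0.5975
Noncentrality parameter: δ = d·√(n/2) = 0.5975 × √(39/2) = 2.6385
Critical value for a two-sided test at α = 0.05: z_{α/2} = 1.960.
Power = Φ(δ − 1.960) + Φ(−δ − 1.960) = Φ(0.679) + Φ(-4.598) = 0.7513 + 0.0000 = 0.7513.

Power ≈ 0.751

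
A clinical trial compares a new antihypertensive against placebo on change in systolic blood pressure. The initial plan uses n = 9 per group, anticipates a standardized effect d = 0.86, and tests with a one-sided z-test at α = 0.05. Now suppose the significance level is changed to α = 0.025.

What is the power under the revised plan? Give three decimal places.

δ = d·√(n/2) = 0.86 × √(9/2) = 1.8243 (unchanged). New critical value: z_{0.025} = 1.960.
Revised power = Φ(δ − 1.960) = Φ(-0.136) = 0.4461.

Power ≈ 0.446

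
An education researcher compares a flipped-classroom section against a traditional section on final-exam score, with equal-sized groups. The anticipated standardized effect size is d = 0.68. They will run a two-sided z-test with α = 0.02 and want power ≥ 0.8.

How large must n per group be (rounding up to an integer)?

Set Φ(δ − 2.326) = 0.8; then δ − 2.326 = Φ⁻¹(0.8) = 0.842, giving δ = 3.168.
(The Φ(−δ − z_{α/2}) term is vanishingly small for δ > 0 and is dropped in the standard sample-size formula.)
δ = d·√(n/2) ⇒ n = 2(δ/d)² = 2 × (3.168 / 0.68)² = 43.41.
Round up to the next whole unit.

n = 44 per group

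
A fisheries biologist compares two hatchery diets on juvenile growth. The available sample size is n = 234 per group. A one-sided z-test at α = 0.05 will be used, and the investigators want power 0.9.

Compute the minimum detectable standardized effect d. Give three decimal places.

Required noncentrality: δ = z_{0.05} + z_{0.10} = 1.645 + 1.282 = 2.926.
δ = d·√(n/2) ⇒ d = δ/√(n/2) = 2.926/√(234/2) = 0.2705.

d ≈ 0.271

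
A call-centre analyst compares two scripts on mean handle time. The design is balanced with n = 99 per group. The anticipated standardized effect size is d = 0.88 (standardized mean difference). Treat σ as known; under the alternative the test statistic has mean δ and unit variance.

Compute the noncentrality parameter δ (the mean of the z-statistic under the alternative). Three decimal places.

The noncentrality parameter scales effect size by the design's sample-size factor: δ = d·√(n/2) = 0.88 × √(99/2) = 6.1913

δ ≈ 6.191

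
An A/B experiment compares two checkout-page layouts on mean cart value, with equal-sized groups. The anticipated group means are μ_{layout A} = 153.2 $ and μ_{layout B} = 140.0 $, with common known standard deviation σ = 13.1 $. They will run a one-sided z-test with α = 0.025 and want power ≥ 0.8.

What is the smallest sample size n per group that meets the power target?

n = 16 per group

Standardized effect: d = |μ_{layout A} − μ_{layout B}| / σ = |153.2 − 140.0| / 13.1 = 1.0076
For power 0.8 need Φ(δ − z_{0.025}) = 0.8, so δ = z_{0.025} + z_{0.20} = 1.960 + 0.842 = 2.802.
δ = d·√(n/2) ⇒ n = 2(δ/d)² = 2 × (2.802 / 1.0076)² = 15.46.
Round up to the next whole unit.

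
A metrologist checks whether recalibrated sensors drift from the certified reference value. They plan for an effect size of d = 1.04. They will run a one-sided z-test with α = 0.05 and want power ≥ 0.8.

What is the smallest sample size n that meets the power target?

For power 0.8 need Φ(δ − z_{0.05}) = 0.8, so δ = z_{0.05} + z_{0.20} = 1.645 + 0.842 = 2.486.
δ = d·√n ⇒ n = (δ/d)² = (2.486 / 1.04)² = 5.72.
Round up to the next whole unit.

n = 6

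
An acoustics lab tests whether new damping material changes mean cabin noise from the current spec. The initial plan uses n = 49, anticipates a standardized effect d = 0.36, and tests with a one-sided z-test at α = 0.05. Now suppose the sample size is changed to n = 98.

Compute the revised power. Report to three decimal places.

Power ≈ 0.973

With n = 98: δ = d·√n = 0.36 × √98 = 3.5638. Critical value z_{0.05} = 1.645.
Revised power = P(Z > 1.645 − δ) = Φ(1.919) = 0.9725.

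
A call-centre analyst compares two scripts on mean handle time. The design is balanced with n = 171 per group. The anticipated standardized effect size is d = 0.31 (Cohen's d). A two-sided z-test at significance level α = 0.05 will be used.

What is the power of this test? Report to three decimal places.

Power ≈ 0.818

Noncentrality parameter: δ = d·√(n/2) = 0.31 × √(171/2) = 2.8665
Critical value for a two-sided test at α = 0.05: z_{α/2} = 1.960.
Power = Φ(δ − 1.960) + Φ(−δ − 1.960) = Φ(0.906) + Φ(-4.826) = 0.8177 + 0.0000 = 0.8177.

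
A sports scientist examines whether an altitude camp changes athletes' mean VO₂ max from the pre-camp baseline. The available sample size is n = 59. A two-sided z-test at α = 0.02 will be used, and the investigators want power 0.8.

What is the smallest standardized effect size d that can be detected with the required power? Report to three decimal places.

d ≈ 0.412

Required noncentrality: δ = z_{0.01} + z_{0.20} = 2.326 + 0.842 = 3.168.
(Lower-tail contribution to power is negligible for δ > 0.)
δ = d·√n ⇒ d = δ/√n = 3.168/√59 = 0.4124.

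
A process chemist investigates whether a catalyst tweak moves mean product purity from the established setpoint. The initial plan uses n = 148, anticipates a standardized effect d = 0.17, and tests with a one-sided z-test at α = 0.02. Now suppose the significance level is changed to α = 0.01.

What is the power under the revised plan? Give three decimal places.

Power ≈ 0.398

δ = d·√n = 0.17 × √148 = 2.0681 (unchanged). New critical value: z_{0.01} = 2.326.
Revised power = Φ(δ − 2.326) = Φ(-0.258) = 0.3981.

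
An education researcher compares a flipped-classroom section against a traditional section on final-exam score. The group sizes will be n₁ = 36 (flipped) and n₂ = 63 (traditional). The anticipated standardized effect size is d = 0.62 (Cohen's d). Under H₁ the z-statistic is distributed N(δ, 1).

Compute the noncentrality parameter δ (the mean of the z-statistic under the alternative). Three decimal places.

δ ≈ 2.968

The noncentrality parameter scales effect size by the design's sample-size factor: δ = d / √(1/n₁ + 1/n₂) = 0.62 / √(1/36 + 1/63) = 2.9675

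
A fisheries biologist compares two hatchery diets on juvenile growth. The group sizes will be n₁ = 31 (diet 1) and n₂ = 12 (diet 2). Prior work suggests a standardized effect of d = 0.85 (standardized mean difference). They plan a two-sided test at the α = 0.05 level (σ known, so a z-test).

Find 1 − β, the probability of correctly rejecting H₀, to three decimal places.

Power ≈ 0.705

Noncentrality parameter: δ = d / √(1/n₁ + 1/n₂) = 0.85 / √(1/31 + 1/12) = 2.5001
Two-sided α = 0.05 → critical value z_{0.025} = 1.960.
Power = Φ(δ − 1.960) + Φ(−δ − 1.960) = Φ(0.540) + Φ(-4.460) = 0.7054 + 0.0000 = 0.7055.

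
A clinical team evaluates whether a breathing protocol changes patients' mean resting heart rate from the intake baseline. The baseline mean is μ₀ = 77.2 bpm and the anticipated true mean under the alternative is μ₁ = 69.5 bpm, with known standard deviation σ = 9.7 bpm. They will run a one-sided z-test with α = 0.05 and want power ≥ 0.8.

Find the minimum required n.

n = 10

Standardized effect: d = |μ₁ − μ₀| / σ = |69.5 − 77.2| / 9.7 = 0.7938
Set Φ(δ − 1.645) = 0.8; then δ − 1.645 = Φ⁻¹(0.8) = 0.842, giving δ = 2.486.
δ = d·√n ⇒ n = (δ/d)² = (2.486 / 0.7938)² = 9.81.
Round up to the next whole unit.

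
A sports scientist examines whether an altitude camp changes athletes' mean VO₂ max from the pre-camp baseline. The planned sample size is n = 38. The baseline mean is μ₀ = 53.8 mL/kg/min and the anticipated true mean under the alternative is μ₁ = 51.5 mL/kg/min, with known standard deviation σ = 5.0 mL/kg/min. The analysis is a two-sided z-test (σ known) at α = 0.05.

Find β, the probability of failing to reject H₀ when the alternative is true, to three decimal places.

Standardized effect: d = |μ₁ − μ₀| / σ = |51.5 − 53.8| / 5.0 = 0.4600
Noncentrality parameter: δ = d·√n = 0.4600 × √38 = 2.8356
Two-sided α = 0.05 → critical value z_{0.025} = 1.960.
Power = Φ(δ − 1.960) + Φ(−δ − 1.960) = Φ(0.876) + Φ(-4.796) = 0.8094 + 0.0000 = 0.8094.
Type II error: β = 1 − power = 1 − 0.8094 = 0.1906.

β ≈ 0.191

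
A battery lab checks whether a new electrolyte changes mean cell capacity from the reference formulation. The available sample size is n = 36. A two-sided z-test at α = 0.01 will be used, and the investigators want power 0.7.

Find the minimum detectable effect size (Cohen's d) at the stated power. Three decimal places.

Need Φ(δ − 2.576) = 0.7, so δ = 2.576 + 0.524 = 3.100.
(Lower-tail contribution to power is negligible for δ > 0.)
δ = d·√n ⇒ d = δ/√n = 3.100/√36 = 0.5167.

d ≈ 0.517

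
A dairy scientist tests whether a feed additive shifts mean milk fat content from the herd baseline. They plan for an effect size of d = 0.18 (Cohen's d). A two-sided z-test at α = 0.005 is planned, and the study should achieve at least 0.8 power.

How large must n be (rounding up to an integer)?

Set Φ(δ − 2.807) = 0.8; then δ − 2.807 = Φ⁻¹(0.8) = 0.842, giving δ = 3.649.
(Ignoring the negligible lower-tail rejection probability gives the usual closed-form inversion.)
δ = d·√n ⇒ n = (δ/d)² = (3.649 / 0.18)² = 410.89.
Round up to the next whole unit.

n = 411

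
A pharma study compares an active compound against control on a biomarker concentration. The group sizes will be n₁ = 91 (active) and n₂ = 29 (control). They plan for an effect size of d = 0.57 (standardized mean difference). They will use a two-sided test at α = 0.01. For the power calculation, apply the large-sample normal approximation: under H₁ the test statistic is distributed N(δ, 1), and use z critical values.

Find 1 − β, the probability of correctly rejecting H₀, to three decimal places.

Noncentrality parameter: δ = d / √(1/n₁ + 1/n₂) = 0.57 / √(1/91 + 1/29) = 2.6730
Two-sided α = 0.01 → critical value z_{0.005} = 2.576.
Power = Φ(δ − 2.576) + Φ(−δ − 2.576) = Φ(0.097) + Φ(-5.249) = 0.5387 + 0.0000 = 0.5387.

Power ≈ 0.539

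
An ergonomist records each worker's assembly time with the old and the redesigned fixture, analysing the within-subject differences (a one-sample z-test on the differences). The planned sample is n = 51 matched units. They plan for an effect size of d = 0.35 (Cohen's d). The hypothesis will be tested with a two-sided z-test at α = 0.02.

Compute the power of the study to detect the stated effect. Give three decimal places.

Noncentrality parameter: δ = d·√n = 0.35 × √51 = 2.4995
Two-sided α = 0.02 → critical value z_{0.01} = 2.326.
Power = Φ(δ − 2.326) + Φ(−δ − 2.326) = Φ(0.173) + Φ(-4.826) = 0.5687 + 0.0000 = 0.5687.

Power ≈ 0.569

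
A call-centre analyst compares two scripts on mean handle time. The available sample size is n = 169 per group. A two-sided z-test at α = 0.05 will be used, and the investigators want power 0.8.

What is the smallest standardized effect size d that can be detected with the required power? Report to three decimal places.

Need Φ(δ − 1.960) = 0.8, so δ = 1.960 + 0.842 = 2.802.
(The second rejection-region term Φ(−δ − z_{α/2}) is negligible and dropped.)
δ = d·√(n/2) ⇒ d = δ/√(n/2) = 2.802/√(169/2) = 0.3048.

d ≈ 0.305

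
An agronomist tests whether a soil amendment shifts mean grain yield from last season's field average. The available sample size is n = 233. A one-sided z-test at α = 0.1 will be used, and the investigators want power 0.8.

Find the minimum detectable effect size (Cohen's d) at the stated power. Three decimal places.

Need Φ(δ − 1.282) = 0.8, so δ = 1.282 + 0.842 = 2.123.
δ = d·√n ⇒ d = δ/√n = 2.123/√233 = 0.1391.

d ≈ 0.139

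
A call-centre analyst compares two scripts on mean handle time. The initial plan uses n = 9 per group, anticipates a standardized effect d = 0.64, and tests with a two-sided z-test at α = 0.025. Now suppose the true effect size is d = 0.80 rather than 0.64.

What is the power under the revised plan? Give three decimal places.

With d = 0.80: δ = d·√(n/2) = 0.80 × √(9/2) = 1.6971. Critical value z_{0.0125} = 2.241.
Revised power = Φ(δ − 2.241) + Φ(−δ − 2.241) = Φ(-0.544) + Φ(-3.938) = 0.2931 + 0.0000 = 0.2931.

Power ≈ 0.293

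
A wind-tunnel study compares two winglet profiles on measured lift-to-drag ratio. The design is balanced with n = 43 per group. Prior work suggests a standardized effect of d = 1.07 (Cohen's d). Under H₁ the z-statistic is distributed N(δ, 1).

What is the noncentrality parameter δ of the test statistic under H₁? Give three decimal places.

δ = d·√(n/2) = 1.07 × √(43/2) = 4.9614

δ ≈ 4.961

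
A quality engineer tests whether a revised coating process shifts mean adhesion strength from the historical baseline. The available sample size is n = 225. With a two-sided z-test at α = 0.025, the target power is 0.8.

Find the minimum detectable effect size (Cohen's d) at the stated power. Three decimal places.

d ≈ 0.206

Required noncentrality: δ = z_{0.0125} + z_{0.20} = 2.241 + 0.842 = 3.083.
(The second rejection-region term Φ(−δ − z_{α/2}) is negligible and dropped.)
δ = d·√n ⇒ d = δ/√n = 3.083/√225 = 0.2055.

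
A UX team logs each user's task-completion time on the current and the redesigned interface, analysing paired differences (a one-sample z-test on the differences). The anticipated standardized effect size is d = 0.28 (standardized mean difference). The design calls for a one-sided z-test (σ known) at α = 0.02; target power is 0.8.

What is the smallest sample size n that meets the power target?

n = 107

For power 0.8 need Φ(δ − z_{0.02}) = 0.8, so δ = z_{0.02} + z_{0.20} = 2.054 + 0.842 = 2.895.
δ = d·√n ⇒ n = (δ/d)² = (2.895 / 0.28)² = 106.93.
Rounding up, n = 107.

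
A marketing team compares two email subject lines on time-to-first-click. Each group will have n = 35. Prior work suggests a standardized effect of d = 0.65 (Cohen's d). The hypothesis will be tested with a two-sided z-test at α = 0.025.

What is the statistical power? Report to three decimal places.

Noncentrality parameter: δ = d·√(n/2) = 0.65 × √(35/2) = 2.7191
Two-sided α = 0.025 → critical value z_{0.0125} = 2.241.
Power = Φ(δ − 2.241) + Φ(−δ − 2.241) = Φ(0.478) + Φ(-4.961) = 0.6836 + 0.0000 = 0.6836.

Power ≈ 0.684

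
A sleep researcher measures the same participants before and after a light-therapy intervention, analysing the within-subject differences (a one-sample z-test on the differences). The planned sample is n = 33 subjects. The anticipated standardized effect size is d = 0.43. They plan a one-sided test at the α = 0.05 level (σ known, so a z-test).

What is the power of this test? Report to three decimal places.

Power ≈ 0.795

Noncentrality parameter: δ = d·√n = 0.43 × √33 = 2.4702
One-sided α = 0.05 → critical value z_{0.05} = 1.645.
Power = P(Z > 1.645 − δ) = Φ(0.825) = 0.7954.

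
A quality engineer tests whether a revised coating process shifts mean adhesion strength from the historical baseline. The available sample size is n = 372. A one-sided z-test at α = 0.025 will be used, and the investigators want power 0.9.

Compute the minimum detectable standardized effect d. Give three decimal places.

d ≈ 0.168

Need Φ(δ − 1.960) = 0.9, so δ = 1.960 + 1.282 = 3.242.
δ = d·√n ⇒ d = δ/√n = 3.242/√372 = 0.1681.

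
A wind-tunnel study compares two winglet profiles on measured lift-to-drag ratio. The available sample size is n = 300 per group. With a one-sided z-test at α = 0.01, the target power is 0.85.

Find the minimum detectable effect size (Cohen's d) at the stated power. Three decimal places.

Required noncentrality: δ = z_{0.01} + z_{0.15} = 2.326 + 1.036 = 3.363.
δ = d·√(n/2) ⇒ d = δ/√(n/2) = 3.363/√(300/2) = 0.2746.

d ≈ 0.275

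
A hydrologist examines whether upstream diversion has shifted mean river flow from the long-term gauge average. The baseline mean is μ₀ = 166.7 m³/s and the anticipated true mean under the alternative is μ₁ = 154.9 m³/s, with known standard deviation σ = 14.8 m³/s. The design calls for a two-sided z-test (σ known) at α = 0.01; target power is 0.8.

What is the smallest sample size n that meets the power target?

Standardized effect: d = |μ₁ − μ₀| / σ = |154.9 − 166.7| / 14.8 = 0.7973
For power 0.8 need Φ(δ − z_{0.005}) = 0.8, so δ = z_{0.005} + z_{0.20} = 2.576 + 0.842 = 3.417.
(Ignoring the negligible lower-tail rejection probability gives the usual closed-form inversion.)
δ = d·√n ⇒ n = (δ/d)² = (3.417 / 0.7973)² = 18.37.
Rounding up, n = 19.

n = 19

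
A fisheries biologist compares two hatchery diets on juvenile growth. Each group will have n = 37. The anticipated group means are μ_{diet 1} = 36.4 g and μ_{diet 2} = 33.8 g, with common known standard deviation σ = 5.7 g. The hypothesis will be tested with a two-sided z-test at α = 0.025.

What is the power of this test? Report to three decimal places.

Power ≈ 0.390

Standardized effect: d = |μ_{diet 1} − μ_{diet 2}| / σ = |36.4 − 33.8| / 5.7 = 0.4561
Noncentrality parameter: δ = d·√(n/2) = 0.4561 × √(37/2) = 1.9619
Two-sided α = 0.025 → critical value z_{0.0125} = 2.241.
Power = Φ(δ − 2.241) + Φ(−δ − 2.241) = Φ(-0.279) + Φ(-4.203) = 0.3899 + 0.0000 = 0.3900.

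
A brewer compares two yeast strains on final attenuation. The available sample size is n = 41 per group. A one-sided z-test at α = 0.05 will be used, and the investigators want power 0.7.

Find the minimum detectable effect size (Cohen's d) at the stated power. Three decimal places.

Required noncentrality: δ = z_{0.05} + z_{0.30} = 1.645 + 0.524 = 2.169.
δ = d·√(n/2) ⇒ d = δ/√(n/2) = 2.169/√(41/2) = 0.4791.

d ≈ 0.479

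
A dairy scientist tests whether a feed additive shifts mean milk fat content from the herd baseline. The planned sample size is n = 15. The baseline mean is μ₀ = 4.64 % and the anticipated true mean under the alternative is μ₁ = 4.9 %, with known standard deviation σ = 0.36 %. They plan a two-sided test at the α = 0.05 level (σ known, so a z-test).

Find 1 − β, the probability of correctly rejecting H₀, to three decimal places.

Power ≈ 0.799

Standardized effect: d = |μ₁ − μ₀| / σ = |4.9 − 4.64| / 0.36 = 0.7222
Noncentrality parameter: δ = d·√n = 0.7222 × √15 = 2.7972
Two-sided α = 0.05 → critical value z_{0.025} = 1.960.
Power = Φ(δ − 1.960) + Φ(−δ − 1.960) = Φ(0.837) + Φ(-4.757) = 0.7988 + 0.0000 = 0.7988.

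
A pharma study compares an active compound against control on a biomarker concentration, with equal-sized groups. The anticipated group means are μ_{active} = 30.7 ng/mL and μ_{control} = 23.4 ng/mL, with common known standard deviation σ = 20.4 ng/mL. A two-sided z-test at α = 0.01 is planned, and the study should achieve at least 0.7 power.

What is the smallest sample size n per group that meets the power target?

Standardized effect: d = |μ_{active} − μ_{control}| / σ = |30.7 − 23.4| / 20.4 = 0.3578
For power 0.7 need Φ(δ − z_{0.005}) = 0.7, so δ = z_{0.005} + z_{0.30} = 2.576 + 0.524 = 3.100.
(Ignoring the negligible lower-tail rejection probability gives the usual closed-form inversion.)
δ = d·√(n/2) ⇒ n = 2(δ/d)² = 2 × (3.100 / 0.3578)² = 150.12.
Rounding up, n = 151 per group.

n = 151 per group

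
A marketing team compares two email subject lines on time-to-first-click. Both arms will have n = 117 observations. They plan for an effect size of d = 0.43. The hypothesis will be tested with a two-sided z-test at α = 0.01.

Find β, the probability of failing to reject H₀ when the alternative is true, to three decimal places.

Noncentrality parameter: δ = d·√(n/2) = 0.43 × √(117/2) = 3.2889
Two-sided α = 0.01 → critical value z_{0.005} = 2.576.
Power = Φ(δ − 2.576) + Φ(−δ − 2.576) = Φ(0.713) + Φ(-5.865) = 0.7621 + 0.0000 = 0.7621.
Type II error: β = 1 − power = 1 − 0.7621 = 0.2379.

β ≈ 0.238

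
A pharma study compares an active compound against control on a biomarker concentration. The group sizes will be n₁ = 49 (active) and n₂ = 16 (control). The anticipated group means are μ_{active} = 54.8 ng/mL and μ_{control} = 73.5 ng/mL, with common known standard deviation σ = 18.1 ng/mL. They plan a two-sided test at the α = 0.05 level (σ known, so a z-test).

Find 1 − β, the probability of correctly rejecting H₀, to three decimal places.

Power ≈ 0.948

Standardized effect: d = |μ_{active} − μ_{control}| / σ = |54.8 − 73.5| / 18.1 = 1.0331
Noncentrality parameter: δ = d / √(1/n₁ + 1/n₂) = 1.0331 / √(1/49 + 1/16) = 3.5881
Critical value for a two-sided test at α = 0.05: z_{α/2} = 1.960.
Power = Φ(δ − 1.960) + Φ(−δ − 1.960) = Φ(1.628) + Φ(-5.548) = 0.9483 + 0.0000 = 0.9483.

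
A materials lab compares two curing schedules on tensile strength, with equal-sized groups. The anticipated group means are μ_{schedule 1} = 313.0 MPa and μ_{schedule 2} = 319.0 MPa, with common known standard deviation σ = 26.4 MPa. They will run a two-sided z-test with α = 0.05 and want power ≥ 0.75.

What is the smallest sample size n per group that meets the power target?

n = 269 per group

Standardized effect: d = |μ_{schedule 1} − μ_{schedule 2}| / σ = |313.0 − 319.0| / 26.4 = 0.2273
Set Φ(δ − 1.960) = 0.75; then δ − 1.960 = Φ⁻¹(0.75) = 0.674, giving δ = 2.634.
(The Φ(−δ − z_{α/2}) term is vanishingly small for δ > 0 and is dropped in the standard sample-size formula.)
δ = d·√(n/2) ⇒ n = 2(δ/d)² = 2 × (2.634 / 0.2273)² = 268.73.
Rounding up, n = 269 per group.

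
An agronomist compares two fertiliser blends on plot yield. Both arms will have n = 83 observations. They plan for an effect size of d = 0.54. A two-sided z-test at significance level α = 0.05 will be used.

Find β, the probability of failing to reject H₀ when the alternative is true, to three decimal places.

Noncentrality parameter: δ = d·√(n/2) = 0.54 × √(83/2) = 3.4787
Two-sided α = 0.05 → critical value z_{0.025} = 1.960.
Power = Φ(δ − 1.960) + Φ(−δ − 1.960) = Φ(1.519) + Φ(-5.439) = 0.9356 + 0.0000 = 0.9356.
Type II error: β = 1 − power = 1 − 0.9356 = 0.0644.

β ≈ 0.064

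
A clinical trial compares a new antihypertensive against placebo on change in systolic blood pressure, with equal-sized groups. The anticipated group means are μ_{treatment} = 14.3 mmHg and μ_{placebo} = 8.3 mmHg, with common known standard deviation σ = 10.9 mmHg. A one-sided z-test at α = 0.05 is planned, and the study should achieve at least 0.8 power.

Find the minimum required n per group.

n = 41 per group

Standardized effect: d = |μ_{treatment} − μ_{placebo}| / σ = |14.3 − 8.3| / 10.9 = 0.5505
For power 0.8 need Φ(δ − z_{0.05}) = 0.8, so δ = z_{0.05} + z_{0.20} = 1.645 + 0.842 = 2.486.
δ = d·√(n/2) ⇒ n = 2(δ/d)² = 2 × (2.486 / 0.5505)² = 40.81.
Round up to the next whole unit.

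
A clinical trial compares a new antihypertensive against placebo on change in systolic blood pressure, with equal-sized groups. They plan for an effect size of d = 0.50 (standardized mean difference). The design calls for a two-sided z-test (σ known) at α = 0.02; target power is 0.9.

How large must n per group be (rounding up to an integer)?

Set Φ(δ − 2.326) = 0.9; then δ − 2.326 = Φ⁻¹(0.9) = 1.282, giving δ = 3.608.
(For δ > 0 the lower-tail rejection region contributes negligibly to power, so the one-term inversion is standard.)
δ = d·√(n/2) ⇒ n = 2(δ/d)² = 2 × (3.608 / 0.50)² = 104.14.
Round up to the next whole unit.

n = 105 per group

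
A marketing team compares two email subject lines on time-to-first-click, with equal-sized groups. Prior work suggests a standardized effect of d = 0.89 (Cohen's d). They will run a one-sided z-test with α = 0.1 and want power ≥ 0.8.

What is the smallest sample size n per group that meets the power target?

n = 12 per group

Set Φ(δ − 1.282) = 0.8; then δ − 1.282 = Φ⁻¹(0.8) = 0.842, giving δ = 2.123.
δ = d·√(n/2) ⇒ n = 2(δ/d)² = 2 × (2.123 / 0.89)² = 11.38.
Rounding up, n = 12 per group.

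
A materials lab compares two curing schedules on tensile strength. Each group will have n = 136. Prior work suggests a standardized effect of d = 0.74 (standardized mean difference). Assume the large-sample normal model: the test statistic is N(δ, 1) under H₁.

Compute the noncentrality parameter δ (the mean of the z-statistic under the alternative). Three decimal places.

δ ≈ 6.102

The noncentrality parameter scales effect size by the design's sample-size factor: δ = d·√(n/2) = 0.74 × √(136/2) = 6.1022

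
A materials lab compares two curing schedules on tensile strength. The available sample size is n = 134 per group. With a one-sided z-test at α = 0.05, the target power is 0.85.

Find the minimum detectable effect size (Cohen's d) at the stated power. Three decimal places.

d ≈ 0.328

Required noncentrality: δ = z_{0.05} + z_{0.15} = 1.645 + 1.036 = 2.681.
δ = d·√(n/2) ⇒ d = δ/√(n/2) = 2.681/√(134/2) = 0.3276.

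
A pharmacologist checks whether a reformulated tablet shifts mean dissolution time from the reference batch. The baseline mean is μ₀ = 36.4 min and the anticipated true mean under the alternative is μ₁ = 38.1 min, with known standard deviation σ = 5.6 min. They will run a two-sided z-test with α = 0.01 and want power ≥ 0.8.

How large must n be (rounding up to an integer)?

Standardized effect: d = |μ₁ − μ₀| / σ = |38.1 − 36.4| / 5.6 = 0.3036
Set Φ(δ − 2.576) = 0.8; then δ − 2.576 = Φ⁻¹(0.8) = 0.842, giving δ = 3.417.
(Ignoring the negligible lower-tail rejection probability gives the usual closed-form inversion.)
δ = d·√n ⇒ n = (δ/d)² = (3.417 / 0.3036)² = 126.73.
Round up to the next whole unit.

n = 127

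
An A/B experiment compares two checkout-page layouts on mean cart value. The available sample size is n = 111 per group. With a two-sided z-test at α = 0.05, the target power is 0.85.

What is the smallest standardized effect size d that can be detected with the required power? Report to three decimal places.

Need Φ(δ − 1.960) = 0.85, so δ = 1.960 + 1.036 = 2.996.
(Lower-tail contribution to power is negligible for δ > 0.)
δ = d·√(n/2) ⇒ d = δ/√(n/2) = 2.996/√(111/2) = 0.4022.

d ≈ 0.402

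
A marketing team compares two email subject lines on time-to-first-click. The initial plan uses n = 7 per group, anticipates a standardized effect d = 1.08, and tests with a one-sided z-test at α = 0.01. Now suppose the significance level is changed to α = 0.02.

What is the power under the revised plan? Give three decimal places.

δ = d·√(n/2) = 1.08 × √(7/2) = 2.0205 (unchanged). New critical value: z_{0.02} = 2.054.
Revised power = Φ(δ − 2.054) = Φ(-0.033) = 0.4867.

Power ≈ 0.487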